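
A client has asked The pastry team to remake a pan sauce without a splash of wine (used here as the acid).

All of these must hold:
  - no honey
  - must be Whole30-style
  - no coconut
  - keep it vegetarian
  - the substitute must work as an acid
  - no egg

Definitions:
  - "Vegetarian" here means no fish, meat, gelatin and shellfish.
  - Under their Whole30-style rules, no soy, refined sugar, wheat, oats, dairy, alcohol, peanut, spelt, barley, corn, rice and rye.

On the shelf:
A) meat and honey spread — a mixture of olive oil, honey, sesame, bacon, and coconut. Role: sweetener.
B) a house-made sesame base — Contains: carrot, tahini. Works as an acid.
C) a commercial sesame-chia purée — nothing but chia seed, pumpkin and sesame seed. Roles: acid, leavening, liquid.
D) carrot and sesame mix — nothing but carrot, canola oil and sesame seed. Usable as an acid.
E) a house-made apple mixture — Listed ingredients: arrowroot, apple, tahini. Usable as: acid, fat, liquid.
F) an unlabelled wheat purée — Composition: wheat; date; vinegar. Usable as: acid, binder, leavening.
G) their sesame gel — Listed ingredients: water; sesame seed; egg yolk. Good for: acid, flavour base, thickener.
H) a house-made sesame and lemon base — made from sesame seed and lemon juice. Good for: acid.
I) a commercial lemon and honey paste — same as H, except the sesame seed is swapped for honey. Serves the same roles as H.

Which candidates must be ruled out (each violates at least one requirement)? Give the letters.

A: not usable as an acid; has bacon, so not vegetarian (and 2 more) — out
B: only tahini and carrot; none excluded — valid
C: all constraints satisfied — keep
D: works as an acid, no honey, vegetarian — valid
E: only tahini, apple and arrowroot; none excluded — valid
F: has wheat, so not Whole30-style — no
G: has egg yolk, so not egg-free — no
H: Whole30-style, no egg — OK
I: has honey, so not honey-free — no

A, F, G, I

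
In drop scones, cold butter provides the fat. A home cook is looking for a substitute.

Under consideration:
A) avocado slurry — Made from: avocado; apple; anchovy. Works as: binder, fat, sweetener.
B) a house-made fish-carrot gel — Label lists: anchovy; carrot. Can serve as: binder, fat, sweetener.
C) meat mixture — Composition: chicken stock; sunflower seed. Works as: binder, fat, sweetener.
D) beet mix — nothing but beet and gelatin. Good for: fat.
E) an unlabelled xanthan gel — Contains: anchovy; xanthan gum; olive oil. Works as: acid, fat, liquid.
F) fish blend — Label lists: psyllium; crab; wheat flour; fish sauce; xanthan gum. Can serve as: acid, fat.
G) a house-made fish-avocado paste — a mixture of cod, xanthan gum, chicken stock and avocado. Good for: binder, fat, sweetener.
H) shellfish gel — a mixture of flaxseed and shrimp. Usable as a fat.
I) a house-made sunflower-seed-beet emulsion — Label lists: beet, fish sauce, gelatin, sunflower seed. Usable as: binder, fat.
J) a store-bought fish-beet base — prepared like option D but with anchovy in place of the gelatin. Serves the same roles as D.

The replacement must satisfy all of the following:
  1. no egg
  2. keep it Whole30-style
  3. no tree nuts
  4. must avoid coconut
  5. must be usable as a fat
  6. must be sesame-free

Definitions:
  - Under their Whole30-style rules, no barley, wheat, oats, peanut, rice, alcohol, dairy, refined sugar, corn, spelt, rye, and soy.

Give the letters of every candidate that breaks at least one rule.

A: nothing on the exclusion list — keep
B: works as a fat, no egg, Whole30-style — keep
C: works as a fat, Whole30-style, no egg — valid
D: all constraints satisfied — valid
E: only anchovy, xanthan gum and olive oil; none excluded — valid
F: has wheat flour, so not Whole30-style — out
G: cod and chicken stock etc. — none of it excluded — valid
H: only shrimp and flaxseed; none excluded — OK
I: all constraints satisfied — OK
J: only anchovy and beet; none excluded — OK

F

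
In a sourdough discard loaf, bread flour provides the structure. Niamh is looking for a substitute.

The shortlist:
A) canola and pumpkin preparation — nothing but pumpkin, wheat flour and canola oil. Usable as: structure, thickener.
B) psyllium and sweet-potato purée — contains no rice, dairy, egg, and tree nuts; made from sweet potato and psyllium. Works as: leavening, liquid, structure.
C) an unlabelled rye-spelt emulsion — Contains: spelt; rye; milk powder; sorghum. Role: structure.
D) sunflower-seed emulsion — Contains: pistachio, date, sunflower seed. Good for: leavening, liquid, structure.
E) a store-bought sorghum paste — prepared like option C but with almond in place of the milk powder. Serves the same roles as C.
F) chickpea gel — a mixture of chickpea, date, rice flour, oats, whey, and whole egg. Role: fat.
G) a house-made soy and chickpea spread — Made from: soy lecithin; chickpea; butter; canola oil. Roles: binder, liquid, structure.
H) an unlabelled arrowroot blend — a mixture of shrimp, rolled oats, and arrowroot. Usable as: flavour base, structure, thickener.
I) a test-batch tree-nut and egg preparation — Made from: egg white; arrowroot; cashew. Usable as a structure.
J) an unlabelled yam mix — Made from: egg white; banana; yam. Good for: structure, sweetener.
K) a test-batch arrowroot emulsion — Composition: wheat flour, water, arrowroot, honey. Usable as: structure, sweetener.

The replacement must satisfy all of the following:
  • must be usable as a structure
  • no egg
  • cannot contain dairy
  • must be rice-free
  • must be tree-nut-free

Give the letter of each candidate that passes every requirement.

A, B, H, K

A: only wheat flour, canola oil and pumpkin; none excluded — valid
B: every rule checks out — keep
C: has milk powder, so not dairy-free — no
D: has pistachio, so not tree-nut-free — no
E: has almond, so not tree-nut-free — no
F: not usable as a structure; has whey, so not dairy-free (and 2 more) — out
G: has butter, so not dairy-free — no
H: only rolled oats, shrimp, and arrowroot; none excluded — OK
I: has cashew, so not tree-nut-free; has egg white, so not egg-free — reject
J: has egg white, so not egg-free — out
K: every rule checks out — OK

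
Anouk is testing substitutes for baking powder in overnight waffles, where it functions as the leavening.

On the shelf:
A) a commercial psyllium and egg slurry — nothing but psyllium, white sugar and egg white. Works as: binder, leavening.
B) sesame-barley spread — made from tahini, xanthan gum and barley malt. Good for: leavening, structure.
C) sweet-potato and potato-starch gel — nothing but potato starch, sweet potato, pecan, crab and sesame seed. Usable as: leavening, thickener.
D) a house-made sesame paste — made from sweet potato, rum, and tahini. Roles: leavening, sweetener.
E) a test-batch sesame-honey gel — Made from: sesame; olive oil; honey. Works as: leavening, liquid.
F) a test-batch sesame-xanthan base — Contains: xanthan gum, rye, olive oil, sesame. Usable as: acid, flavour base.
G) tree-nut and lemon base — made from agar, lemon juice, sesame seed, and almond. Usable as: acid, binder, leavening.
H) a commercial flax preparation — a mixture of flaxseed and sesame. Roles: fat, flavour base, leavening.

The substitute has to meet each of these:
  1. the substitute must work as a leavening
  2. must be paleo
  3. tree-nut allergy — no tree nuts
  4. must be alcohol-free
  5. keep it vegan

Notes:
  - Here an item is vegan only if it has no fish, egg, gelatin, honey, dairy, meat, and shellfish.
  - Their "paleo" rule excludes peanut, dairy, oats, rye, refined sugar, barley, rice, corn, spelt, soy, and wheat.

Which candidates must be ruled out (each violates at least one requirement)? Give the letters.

A, B, C, D, E, F, G

A: has egg white, so not vegan; has white sugar, so not paleo — out
B: has barley malt, so not paleo — out
C: has crab, so not vegan; has pecan, so not tree-nut-free — no
D: has rum, so not alcohol-free — reject
E: has honey, so not vegan — reject
F: not usable as a leavening; has rye, so not paleo — no
G: has almond, so not tree-nut-free — no
H: nothing on the exclusion list — OK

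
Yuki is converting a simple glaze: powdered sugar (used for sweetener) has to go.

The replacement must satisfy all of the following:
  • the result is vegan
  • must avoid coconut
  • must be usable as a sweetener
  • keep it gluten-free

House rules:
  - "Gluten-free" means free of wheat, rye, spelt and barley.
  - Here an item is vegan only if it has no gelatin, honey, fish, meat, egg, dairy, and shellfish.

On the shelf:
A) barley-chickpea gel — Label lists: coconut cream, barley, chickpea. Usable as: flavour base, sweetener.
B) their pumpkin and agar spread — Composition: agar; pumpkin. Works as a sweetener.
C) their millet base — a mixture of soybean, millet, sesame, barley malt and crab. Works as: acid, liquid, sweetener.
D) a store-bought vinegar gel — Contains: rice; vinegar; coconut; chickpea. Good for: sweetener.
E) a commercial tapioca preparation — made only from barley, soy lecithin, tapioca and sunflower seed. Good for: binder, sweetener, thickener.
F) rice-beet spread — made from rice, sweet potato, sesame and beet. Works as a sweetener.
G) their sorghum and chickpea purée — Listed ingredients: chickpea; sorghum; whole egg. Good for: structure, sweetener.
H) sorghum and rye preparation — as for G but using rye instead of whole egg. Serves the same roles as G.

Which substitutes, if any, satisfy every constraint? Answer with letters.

A: has barley, so not gluten-free; has coconut cream, so not coconut-free — out
B: only pumpkin and agar; none excluded — keep
C: has barley malt, so not gluten-free; has crab, so not vegan — out
D: has coconut, so not coconut-free — reject
E: has barley, so not gluten-free — out
F: nothing on the exclusion list — valid
G: has whole egg, so not vegan — reject
H: has rye, so not gluten-free — no

B, F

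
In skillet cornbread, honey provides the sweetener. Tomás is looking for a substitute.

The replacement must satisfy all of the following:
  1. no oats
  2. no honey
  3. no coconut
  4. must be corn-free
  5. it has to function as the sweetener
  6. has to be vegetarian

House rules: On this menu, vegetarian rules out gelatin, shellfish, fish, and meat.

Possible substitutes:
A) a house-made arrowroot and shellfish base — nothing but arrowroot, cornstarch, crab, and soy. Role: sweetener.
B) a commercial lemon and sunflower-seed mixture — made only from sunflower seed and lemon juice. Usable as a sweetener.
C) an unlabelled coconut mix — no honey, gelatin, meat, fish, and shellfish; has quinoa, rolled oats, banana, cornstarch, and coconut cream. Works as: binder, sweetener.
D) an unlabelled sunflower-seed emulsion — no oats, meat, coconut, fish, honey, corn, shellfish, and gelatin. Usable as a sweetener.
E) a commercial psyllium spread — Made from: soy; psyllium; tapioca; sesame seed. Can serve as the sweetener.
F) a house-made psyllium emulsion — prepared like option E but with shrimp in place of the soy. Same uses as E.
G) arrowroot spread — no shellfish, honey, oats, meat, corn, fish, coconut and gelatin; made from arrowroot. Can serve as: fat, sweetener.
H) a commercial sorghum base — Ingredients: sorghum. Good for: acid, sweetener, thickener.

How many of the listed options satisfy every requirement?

5

A: has crab, so not vegetarian; has cornstarch, so not corn-free — reject
B: works as a sweetener, no coconut, vegetarian — keep
C: has cornstarch, so not corn-free; has rolled oats, so not oat-free (and 1 more) — reject
D: works as a sweetener, vegetarian, no honey — OK
E: sesame seed and soy etc. — none of it excluded — keep
F: has shrimp, so not vegetarian — reject
G: nothing on the exclusion list — valid
H: vegetarian, no oats — valid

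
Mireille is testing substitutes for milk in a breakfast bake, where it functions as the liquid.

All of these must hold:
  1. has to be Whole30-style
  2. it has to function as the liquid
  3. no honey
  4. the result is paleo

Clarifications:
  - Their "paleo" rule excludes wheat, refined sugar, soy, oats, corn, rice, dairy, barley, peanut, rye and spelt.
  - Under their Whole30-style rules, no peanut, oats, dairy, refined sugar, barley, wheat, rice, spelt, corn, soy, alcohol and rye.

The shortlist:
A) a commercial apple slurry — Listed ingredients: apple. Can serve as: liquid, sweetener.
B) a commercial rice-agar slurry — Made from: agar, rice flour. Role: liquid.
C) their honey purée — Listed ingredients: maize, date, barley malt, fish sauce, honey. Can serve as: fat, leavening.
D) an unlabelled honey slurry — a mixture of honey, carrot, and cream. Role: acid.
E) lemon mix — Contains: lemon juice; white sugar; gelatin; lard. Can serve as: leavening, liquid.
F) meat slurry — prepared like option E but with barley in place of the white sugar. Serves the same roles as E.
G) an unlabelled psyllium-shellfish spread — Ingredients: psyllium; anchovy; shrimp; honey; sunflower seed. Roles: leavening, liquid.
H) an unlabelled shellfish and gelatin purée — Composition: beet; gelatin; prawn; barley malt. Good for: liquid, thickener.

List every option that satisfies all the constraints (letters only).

A

A: works as a liquid, Whole30-style, no honey — OK
B: has rice flour, so not paleo; has rice flour, so not Whole30-style — out
C: not usable as a liquid; has barley malt, so not paleo (and 2 more) — no
D: not usable as a liquid; has cream, so not paleo (and 2 more) — out
E: has white sugar, so not paleo; has white sugar, so not Whole30-style — out
F: has barley, so not paleo; has barley, so not Whole30-style — reject
G: has honey, so not honey-free — reject
H: has barley malt, so not paleo; has barley malt, so not Whole30-style — reject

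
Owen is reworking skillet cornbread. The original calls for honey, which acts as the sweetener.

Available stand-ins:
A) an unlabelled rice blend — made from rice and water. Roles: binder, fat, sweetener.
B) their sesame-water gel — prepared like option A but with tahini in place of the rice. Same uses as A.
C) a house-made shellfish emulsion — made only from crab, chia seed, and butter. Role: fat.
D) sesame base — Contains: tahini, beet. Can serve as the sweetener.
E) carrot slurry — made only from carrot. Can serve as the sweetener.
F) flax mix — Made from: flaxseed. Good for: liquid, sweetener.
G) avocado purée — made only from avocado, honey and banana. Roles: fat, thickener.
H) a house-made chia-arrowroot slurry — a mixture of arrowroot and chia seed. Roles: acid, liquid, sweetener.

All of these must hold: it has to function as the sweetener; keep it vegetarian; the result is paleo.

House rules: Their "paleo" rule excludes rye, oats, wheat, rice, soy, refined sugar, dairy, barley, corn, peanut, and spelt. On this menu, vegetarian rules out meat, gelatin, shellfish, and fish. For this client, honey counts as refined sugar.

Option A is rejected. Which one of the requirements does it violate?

paleo

usable as a sweetener: satisfied
paleo: has rice — fails
vegetarian: satisfied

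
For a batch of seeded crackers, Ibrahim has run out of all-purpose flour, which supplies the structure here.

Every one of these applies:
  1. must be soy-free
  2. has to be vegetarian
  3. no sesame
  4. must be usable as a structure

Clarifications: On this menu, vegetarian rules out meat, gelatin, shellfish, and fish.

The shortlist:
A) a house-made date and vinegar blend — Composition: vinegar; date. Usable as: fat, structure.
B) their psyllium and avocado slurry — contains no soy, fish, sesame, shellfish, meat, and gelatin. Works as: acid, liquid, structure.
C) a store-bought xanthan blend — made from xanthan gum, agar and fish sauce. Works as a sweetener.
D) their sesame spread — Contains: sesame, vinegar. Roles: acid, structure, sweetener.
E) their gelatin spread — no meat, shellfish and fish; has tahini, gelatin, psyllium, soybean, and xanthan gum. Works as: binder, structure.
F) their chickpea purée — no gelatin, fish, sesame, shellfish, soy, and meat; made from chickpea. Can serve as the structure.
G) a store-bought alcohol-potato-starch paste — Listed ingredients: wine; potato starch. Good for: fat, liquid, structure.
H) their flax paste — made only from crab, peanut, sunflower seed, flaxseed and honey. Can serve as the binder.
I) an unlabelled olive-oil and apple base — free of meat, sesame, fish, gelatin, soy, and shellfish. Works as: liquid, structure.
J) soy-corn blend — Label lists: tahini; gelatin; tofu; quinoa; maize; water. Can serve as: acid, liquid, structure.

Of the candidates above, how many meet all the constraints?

A: works as a structure, no sesame, vegetarian — valid
B: no soy, vegetarian — keep
C: not usable as a structure; has fish sauce, so not vegetarian — no
D: has sesame, so not sesame-free — no
E: has gelatin, so not vegetarian; has tahini, so not sesame-free (and 1 more) — no
F: works as a structure, no sesame, vegetarian — keep
G: all constraints satisfied — keep
H: not usable as a structure; has crab, so not vegetarian — no
I: works as a structure, no sesame, vegetarian — keep
J: has gelatin, so not vegetarian; has tahini, so not sesame-free (and 1 more) — no

5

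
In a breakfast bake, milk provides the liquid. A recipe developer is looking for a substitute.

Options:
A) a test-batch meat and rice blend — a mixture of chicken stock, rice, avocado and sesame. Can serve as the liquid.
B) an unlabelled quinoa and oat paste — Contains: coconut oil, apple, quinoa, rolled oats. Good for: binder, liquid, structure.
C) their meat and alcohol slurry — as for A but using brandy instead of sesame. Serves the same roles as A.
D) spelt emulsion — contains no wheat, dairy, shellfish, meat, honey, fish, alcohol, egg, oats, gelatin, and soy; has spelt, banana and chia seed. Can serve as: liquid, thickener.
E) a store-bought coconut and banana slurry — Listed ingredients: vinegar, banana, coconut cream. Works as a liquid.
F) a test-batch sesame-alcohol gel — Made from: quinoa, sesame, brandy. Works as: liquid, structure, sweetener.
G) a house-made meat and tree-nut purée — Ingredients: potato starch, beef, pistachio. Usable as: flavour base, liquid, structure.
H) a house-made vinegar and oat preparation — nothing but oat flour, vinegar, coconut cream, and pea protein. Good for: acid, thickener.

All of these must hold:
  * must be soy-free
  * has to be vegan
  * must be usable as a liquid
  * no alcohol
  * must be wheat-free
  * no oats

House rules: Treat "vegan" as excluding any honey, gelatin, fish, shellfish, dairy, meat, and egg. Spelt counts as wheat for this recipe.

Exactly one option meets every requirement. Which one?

A: has chicken stock, so not vegan — no
B: has rolled oats, so not oat-free — reject
C: has chicken stock, so not vegan; has brandy, so not alcohol-free — no
D: has spelt, so not wheat-free — reject
E: works as a liquid, wheat-free, no alcohol — OK
F: has brandy, so not alcohol-free — reject
G: has beef, so not vegan — no
H: not usable as a liquid; has oat flour, so not oat-free — no

E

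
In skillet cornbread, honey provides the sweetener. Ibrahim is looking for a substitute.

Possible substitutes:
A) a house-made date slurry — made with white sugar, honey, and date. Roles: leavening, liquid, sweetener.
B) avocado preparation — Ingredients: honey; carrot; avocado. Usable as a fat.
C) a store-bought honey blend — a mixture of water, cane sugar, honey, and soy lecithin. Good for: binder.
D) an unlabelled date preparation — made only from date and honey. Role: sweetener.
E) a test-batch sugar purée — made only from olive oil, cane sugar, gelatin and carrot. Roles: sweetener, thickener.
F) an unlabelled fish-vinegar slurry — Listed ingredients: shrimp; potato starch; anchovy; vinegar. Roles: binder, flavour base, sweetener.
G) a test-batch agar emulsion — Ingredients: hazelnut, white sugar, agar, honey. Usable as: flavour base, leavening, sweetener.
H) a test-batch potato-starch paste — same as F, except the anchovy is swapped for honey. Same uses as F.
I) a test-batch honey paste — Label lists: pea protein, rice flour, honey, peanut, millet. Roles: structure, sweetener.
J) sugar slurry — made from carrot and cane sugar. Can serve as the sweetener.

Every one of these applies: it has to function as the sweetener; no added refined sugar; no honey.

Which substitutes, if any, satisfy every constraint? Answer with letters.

F

A: has white sugar, so not no-added-sugar; has honey, so not honey-free — out
B: not usable as a sweetener; has honey, so not honey-free — reject
C: not usable as a sweetener; has cane sugar, so not no-added-sugar (and 1 more) — no
D: has honey, so not honey-free — no
E: has cane sugar, so not no-added-sugar — no
F: works as a sweetener, no refined sugar, no honey — keep
G: has white sugar, so not no-added-sugar; has honey, so not honey-free — out
H: has honey, so not honey-free — reject
I: has honey, so not honey-free — no
J: has cane sugar, so not no-added-sugar — no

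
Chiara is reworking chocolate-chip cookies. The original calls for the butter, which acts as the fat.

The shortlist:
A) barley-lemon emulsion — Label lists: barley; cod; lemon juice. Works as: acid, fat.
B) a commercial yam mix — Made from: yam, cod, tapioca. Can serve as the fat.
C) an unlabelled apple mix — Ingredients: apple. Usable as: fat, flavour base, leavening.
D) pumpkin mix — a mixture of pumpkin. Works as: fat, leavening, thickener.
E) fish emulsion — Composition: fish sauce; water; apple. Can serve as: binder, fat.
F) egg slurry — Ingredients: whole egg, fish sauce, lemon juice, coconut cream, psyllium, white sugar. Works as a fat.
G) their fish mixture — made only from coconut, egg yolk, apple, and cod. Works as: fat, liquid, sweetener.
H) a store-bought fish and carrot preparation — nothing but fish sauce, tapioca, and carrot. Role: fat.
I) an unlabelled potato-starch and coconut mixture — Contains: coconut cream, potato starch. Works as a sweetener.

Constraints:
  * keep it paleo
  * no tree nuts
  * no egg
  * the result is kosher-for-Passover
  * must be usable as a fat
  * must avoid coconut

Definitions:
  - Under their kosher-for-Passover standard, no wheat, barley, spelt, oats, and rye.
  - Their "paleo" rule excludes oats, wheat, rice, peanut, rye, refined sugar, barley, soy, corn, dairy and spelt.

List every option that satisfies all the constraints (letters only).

B, C, D, E, H

A: has barley, so not kosher-for-Passover; has barley, so not paleo — out
B: all constraints satisfied — keep
C: all constraints satisfied — OK
D: only pumpkin; none excluded — OK
E: works as a fat, no tree nuts, no egg — valid
F: has white sugar, so not paleo; has whole egg, so not egg-free (and 1 more) — no
G: has egg yolk, so not egg-free; has coconut, so not coconut-free — no
H: only fish sauce, tapioca and carrot; none excluded — keep
I: not usable as a fat; has coconut cream, so not coconut-free — out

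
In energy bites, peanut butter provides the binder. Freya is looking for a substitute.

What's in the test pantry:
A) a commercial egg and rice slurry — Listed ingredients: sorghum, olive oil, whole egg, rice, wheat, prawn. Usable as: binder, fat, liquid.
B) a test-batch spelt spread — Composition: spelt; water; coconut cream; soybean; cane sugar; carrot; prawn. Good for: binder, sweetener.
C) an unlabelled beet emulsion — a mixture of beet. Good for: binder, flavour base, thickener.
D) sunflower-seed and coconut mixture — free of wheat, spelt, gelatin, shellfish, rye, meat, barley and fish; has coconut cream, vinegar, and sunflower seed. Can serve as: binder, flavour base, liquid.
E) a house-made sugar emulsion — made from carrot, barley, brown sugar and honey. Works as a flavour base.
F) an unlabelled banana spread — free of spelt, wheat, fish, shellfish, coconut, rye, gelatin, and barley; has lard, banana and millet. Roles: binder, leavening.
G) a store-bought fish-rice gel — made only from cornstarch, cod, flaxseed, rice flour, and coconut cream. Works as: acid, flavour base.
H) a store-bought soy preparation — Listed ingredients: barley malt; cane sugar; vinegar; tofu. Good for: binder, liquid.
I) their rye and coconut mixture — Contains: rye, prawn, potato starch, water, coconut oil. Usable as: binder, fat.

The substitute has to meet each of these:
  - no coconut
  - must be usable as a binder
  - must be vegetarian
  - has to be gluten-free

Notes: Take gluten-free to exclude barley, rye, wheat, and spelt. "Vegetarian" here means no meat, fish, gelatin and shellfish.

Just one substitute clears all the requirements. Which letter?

C

A: has wheat, so not gluten-free; has prawn, so not vegetarian — no
B: has spelt, so not gluten-free; has prawn, so not vegetarian (and 1 more) — out
C: nothing on the exclusion list — OK
D: has coconut cream, so not coconut-free — out
E: not usable as a binder; has barley, so not gluten-free — out
F: has lard, so not vegetarian — reject
G: not usable as a binder; has cod, so not vegetarian (and 1 more) — out
H: has barley malt, so not gluten-free — no
I: has rye, so not gluten-free; has prawn, so not vegetarian (and 1 more) — out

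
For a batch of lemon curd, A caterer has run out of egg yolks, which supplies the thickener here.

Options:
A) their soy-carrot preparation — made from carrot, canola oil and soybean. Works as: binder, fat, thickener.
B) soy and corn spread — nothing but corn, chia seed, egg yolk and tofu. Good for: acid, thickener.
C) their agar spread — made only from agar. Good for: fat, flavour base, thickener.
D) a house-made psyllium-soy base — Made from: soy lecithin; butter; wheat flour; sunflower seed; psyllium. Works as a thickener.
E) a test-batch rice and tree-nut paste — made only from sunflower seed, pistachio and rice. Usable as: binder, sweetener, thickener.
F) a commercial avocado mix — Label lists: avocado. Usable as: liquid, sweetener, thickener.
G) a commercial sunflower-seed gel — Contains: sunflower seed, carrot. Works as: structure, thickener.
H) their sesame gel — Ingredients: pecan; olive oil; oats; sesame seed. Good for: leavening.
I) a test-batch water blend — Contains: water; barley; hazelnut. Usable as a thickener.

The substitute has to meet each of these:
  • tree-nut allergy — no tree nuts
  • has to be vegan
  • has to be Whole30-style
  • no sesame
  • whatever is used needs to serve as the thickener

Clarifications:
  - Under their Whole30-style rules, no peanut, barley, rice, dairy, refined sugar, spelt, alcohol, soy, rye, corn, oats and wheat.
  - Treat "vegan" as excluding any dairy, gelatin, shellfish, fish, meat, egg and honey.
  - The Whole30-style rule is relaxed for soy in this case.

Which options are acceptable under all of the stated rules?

A, C, F, G

A: soy is permitted under the Whole30-style carve-out; nothing else excluded — valid
B: has corn, so not Whole30-style; has egg yolk, so not vegan — no
C: only agar; none excluded — valid
D: has butter, so not Whole30-style; has butter, so not vegan — out
E: has rice, so not Whole30-style; has pistachio, so not tree-nut-free — no
F: nothing on the exclusion list — keep
G: no tree nuts, no sesame — OK
H: not usable as a thickener; has oats, so not Whole30-style (and 2 more) — no
I: has barley, so not Whole30-style; has hazelnut, so not tree-nut-free — out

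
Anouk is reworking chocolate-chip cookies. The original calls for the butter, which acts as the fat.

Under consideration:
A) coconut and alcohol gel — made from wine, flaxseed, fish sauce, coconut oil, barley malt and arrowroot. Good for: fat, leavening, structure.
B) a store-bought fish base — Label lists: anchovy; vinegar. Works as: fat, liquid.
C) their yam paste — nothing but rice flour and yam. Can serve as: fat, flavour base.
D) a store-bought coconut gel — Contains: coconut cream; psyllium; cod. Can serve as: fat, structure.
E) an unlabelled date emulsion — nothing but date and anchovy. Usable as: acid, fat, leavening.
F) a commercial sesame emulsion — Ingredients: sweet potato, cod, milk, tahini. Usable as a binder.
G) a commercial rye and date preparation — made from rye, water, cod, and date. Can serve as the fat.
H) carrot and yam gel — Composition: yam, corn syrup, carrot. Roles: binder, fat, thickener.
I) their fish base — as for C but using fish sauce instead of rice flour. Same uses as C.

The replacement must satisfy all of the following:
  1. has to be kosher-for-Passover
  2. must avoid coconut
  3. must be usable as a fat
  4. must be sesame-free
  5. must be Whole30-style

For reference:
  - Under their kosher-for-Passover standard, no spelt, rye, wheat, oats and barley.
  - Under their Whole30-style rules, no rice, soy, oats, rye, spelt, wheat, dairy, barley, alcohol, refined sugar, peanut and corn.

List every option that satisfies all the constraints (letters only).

A: has barley malt, so not kosher-for-Passover; has wine, so not Whole30-style (and 1 more) — out
B: works as a fat, no sesame, no coconut — keep
C: has rice flour, so not Whole30-style — reject
D: has coconut cream, so not coconut-free — reject
E: every rule checks out — valid
F: not usable as a fat; has milk, so not Whole30-style (and 1 more) — no
G: has rye, so not kosher-for-Passover; has rye, so not Whole30-style — reject
H: has corn syrup, so not Whole30-style — no
I: works as a fat, no coconut, no sesame — valid

B, E, I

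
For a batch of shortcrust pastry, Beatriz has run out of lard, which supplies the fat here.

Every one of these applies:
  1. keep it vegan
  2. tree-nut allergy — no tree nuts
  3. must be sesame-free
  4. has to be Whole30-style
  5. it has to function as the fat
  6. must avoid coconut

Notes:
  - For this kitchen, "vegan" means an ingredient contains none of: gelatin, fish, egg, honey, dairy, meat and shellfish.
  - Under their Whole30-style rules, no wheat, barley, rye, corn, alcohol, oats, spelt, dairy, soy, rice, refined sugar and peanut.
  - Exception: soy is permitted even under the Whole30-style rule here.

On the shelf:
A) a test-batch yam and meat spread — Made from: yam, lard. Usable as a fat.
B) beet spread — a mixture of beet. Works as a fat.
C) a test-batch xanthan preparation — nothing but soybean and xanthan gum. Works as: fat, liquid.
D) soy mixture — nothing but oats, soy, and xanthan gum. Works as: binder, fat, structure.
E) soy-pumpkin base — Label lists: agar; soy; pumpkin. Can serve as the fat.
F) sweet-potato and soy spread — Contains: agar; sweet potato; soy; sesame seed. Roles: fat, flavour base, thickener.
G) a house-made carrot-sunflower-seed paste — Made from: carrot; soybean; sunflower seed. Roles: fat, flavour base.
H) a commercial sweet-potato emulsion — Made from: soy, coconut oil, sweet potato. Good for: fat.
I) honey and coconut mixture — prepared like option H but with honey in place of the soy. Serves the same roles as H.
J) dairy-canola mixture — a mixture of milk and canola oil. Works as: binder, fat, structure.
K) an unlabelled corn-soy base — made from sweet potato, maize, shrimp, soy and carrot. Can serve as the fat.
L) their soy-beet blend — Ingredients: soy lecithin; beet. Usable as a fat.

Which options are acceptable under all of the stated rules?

A: has lard, so not vegan — no
B: nothing on the exclusion list — valid
C: soy is permitted under the Whole30-style carve-out; nothing else excluded — OK
D: has oats, so not Whole30-style — reject
E: soy is permitted under the Whole30-style carve-out; nothing else excluded — valid
F: has sesame seed, so not sesame-free — out
G: soy is permitted under the Whole30-style carve-out; nothing else excluded — OK
H: has coconut oil, so not coconut-free — out
I: has honey, so not vegan; has coconut oil, so not coconut-free — out
J: has milk, so not vegan; has milk, so not Whole30-style — reject
K: has shrimp, so not vegan; has maize, so not Whole30-style — reject
L: soy is permitted under the Whole30-style carve-out; nothing else excluded — valid

B, C, E, G, L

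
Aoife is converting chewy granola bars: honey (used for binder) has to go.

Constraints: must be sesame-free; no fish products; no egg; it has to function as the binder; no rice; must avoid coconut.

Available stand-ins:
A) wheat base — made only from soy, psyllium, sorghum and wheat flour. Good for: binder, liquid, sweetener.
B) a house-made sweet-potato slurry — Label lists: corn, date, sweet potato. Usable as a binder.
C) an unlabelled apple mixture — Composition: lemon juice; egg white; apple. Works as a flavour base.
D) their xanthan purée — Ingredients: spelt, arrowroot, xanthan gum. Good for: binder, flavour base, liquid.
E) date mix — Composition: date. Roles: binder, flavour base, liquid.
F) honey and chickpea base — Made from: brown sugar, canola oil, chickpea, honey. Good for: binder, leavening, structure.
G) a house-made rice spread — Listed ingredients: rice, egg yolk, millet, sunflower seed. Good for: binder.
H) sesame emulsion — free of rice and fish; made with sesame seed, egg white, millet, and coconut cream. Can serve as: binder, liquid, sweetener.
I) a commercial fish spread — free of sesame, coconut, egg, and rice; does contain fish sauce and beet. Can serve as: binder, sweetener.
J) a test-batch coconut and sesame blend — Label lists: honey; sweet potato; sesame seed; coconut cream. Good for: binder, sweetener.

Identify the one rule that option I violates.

usable as a binder: satisfied
egg-free: satisfied
rice-free: satisfied
sesame-free: satisfied
fish-free: has fish sauce — fails
coconut-free: satisfied

fish-free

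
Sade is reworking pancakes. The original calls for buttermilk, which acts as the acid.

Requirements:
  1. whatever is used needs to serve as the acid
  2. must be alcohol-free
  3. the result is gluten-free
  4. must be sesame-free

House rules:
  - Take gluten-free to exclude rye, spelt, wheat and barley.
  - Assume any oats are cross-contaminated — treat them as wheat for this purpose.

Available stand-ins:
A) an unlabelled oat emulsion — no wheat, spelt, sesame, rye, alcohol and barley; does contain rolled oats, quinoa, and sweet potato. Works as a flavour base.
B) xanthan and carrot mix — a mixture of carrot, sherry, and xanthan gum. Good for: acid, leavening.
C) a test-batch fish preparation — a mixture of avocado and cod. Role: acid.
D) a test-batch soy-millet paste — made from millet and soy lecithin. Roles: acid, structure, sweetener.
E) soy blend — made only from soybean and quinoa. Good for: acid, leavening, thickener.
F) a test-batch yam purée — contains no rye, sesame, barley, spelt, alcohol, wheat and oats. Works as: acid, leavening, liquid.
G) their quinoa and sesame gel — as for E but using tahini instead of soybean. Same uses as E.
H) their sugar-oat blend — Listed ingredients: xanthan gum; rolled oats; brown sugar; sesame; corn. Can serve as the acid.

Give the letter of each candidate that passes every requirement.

A: not usable as an acid; has rolled oats, so not gluten-free — out
B: has sherry, so not alcohol-free — no
C: no alcohol, gluten-free — OK
D: works as an acid, no sesame, gluten-free — keep
E: only soybean and quinoa; none excluded — keep
F: gluten-free, no alcohol — keep
G: has tahini, so not sesame-free — reject
H: has rolled oats, so not gluten-free; has sesame, so not sesame-free — reject

C, D, E, F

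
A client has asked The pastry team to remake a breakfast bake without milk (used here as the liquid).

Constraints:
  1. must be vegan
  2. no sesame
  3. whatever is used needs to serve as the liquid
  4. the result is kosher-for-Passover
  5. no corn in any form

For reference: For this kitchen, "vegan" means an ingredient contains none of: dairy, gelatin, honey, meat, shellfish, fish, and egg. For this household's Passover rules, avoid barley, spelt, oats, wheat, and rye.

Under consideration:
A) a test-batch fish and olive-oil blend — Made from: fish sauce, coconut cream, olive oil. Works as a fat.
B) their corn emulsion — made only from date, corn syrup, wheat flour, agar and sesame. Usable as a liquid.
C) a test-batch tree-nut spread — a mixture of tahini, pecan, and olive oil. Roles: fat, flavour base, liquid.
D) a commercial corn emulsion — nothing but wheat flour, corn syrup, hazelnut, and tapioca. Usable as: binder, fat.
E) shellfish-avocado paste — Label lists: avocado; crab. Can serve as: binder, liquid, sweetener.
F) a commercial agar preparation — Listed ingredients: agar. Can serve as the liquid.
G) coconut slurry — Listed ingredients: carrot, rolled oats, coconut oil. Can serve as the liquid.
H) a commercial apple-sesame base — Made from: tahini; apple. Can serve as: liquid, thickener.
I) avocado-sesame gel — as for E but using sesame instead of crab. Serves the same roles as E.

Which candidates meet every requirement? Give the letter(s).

A: not usable as a liquid; has fish sauce, so not vegan — reject
B: has wheat flour, so not kosher-for-Passover; has sesame, so not sesame-free (and 1 more) — out
C: has tahini, so not sesame-free — out
D: not usable as a liquid; has wheat flour, so not kosher-for-Passover (and 1 more) — no
E: has crab, so not vegan — reject
F: nothing on the exclusion list — keep
G: has rolled oats, so not kosher-for-Passover — no
H: has tahini, so not sesame-free — out
I: has sesame, so not sesame-free — reject

F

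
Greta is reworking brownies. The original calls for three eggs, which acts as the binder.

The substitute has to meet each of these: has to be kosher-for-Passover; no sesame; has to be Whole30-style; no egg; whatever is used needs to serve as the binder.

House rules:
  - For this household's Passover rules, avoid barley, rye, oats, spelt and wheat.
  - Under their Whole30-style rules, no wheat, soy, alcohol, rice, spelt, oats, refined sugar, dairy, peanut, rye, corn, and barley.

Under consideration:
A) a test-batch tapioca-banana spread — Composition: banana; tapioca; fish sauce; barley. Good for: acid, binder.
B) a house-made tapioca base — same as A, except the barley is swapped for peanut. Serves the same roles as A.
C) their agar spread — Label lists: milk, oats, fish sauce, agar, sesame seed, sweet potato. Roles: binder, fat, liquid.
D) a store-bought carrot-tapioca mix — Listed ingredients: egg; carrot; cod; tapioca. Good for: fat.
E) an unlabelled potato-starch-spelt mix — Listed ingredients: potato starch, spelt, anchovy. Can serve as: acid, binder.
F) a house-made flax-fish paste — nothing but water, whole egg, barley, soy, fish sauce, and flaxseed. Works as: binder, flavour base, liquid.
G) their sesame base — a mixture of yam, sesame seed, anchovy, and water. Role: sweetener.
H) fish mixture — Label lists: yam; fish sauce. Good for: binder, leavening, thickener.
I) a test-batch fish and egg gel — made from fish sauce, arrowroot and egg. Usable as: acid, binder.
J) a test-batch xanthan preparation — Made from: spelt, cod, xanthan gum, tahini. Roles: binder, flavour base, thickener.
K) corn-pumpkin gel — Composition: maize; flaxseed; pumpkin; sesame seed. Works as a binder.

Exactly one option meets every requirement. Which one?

H

A: has barley, so not kosher-for-Passover; has barley, so not Whole30-style — reject
B: has peanut, so not Whole30-style — no
C: has oats, so not kosher-for-Passover; has milk, so not Whole30-style (and 1 more) — reject
D: not usable as a binder; has egg, so not egg-free — out
E: has spelt, so not kosher-for-Passover; has spelt, so not Whole30-style — no
F: has barley, so not kosher-for-Passover; has barley, so not Whole30-style (and 1 more) — out
G: not usable as a binder; has sesame seed, so not sesame-free — reject
H: only fish sauce and yam; none excluded — keep
I: has egg, so not egg-free — reject
J: has spelt, so not kosher-for-Passover; has spelt, so not Whole30-style (and 1 more) — no
K: has maize, so not Whole30-style; has sesame seed, so not sesame-free — reject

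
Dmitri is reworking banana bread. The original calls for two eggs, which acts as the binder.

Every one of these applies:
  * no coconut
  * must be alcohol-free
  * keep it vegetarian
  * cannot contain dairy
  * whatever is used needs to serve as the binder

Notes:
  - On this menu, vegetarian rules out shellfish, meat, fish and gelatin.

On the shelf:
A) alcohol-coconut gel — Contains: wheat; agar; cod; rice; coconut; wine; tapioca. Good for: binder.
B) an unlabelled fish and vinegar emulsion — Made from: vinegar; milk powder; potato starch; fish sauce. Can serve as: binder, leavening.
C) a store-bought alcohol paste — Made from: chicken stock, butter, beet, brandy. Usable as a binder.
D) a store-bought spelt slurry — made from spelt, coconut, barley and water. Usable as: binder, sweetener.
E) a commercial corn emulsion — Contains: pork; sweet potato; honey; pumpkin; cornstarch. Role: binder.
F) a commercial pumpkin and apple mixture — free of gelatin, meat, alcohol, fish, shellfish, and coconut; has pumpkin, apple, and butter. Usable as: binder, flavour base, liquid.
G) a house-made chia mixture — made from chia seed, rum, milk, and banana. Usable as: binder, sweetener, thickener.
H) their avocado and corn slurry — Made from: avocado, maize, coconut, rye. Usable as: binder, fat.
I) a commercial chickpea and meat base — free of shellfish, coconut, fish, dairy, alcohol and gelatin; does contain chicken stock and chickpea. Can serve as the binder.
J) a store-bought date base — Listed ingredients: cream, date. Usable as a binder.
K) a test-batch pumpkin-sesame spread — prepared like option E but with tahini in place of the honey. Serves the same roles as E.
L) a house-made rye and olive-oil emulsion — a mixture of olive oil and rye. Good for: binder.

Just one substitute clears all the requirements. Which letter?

L

A: has cod, so not vegetarian; has wine, so not alcohol-free (and 1 more) — no
B: has fish sauce, so not vegetarian; has milk powder, so not dairy-free — reject
C: has chicken stock, so not vegetarian; has butter, so not dairy-free (and 1 more) — no
D: has coconut, so not coconut-free — reject
E: has pork, so not vegetarian — no
F: has butter, so not dairy-free — no
G: has milk, so not dairy-free; has rum, so not alcohol-free — out
H: has coconut, so not coconut-free — no
I: has chicken stock, so not vegetarian — no
J: has cream, so not dairy-free — out
K: has pork, so not vegetarian — reject
L: no alcohol, vegetarian — OK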